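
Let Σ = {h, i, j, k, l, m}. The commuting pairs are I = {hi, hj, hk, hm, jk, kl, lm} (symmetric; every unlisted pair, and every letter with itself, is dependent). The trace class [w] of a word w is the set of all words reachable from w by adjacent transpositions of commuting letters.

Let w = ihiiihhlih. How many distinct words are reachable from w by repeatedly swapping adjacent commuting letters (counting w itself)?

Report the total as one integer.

70

#0=i has no predecessor
#1=h has no predecessor
#2=i depends on [0:i]
#3=i depends on [2:i]
#4=i depends on [3:i]
#5=h depends on [1:h]
#6=h depends on [5:h]
#7=l depends on [4:i, 6:h]
#8=i depends on [7:l]
#9=h depends on [7:l]
sources: [0:i, 1:h]
N(rest) = Σ N(rest − s) over sources s of rest; N(one piece) = 1:
  size 1 → [8]=1  [9]=1
  size 2 → [8,9]=2
  size 3 → [7,8,9]=2
  size 4 → [4,7,8,9]=2  [6,7,8,9]=2
  size 5 → [3,4,7,8,9]=2  [4,6,7,8,9]=4  [5,6,7,8,9]=2
  size 6 → [1,5,6,7,8,9]=2  [2,3,4,7,8,9]=2  [3,4,6,7,8,9]=6  [4,5,6,7,8,9]=6
  size 7 → [0,2,3,4,7,8,9]=2  [1,4,5,6,7,8,9]=8  [2,3,4,6,7,8,9]=8  [3,4,5,6,7,8,9]=12
  size 8 → [0,2,3,4,6,7,8,9]=10  [1,3,4,5,6,7,8,9]=20  [2,3,4,5,6,7,8,9]=20
  first=0(i) contributes 40
  first=1(h) contributes 30
|[w]| = 70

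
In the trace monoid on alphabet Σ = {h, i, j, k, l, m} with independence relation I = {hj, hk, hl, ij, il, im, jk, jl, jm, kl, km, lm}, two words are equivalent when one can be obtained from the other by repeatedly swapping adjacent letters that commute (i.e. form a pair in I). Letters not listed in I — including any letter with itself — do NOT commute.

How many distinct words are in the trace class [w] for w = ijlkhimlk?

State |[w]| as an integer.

1764

0(i) covers ∅
1(j) covers ∅
2(l) covers ∅
3(k) covers 0:i
4(h) covers 0:i
5(i) covers 3:k, 4:h
6(m) covers 4:h
7(l) covers 2:l
8(k) covers 5:i
floor of heap: 0:i, 1:j, 2:l
completions by unplaced set U, small U first (add the entries for U minus each lowest piece of U):
  |U|=1: {1}:1  {6}:1  {7}:1  {8}:1
  |U|=2: {1,6}:2  {1,7}:2  {1,8}:2  {2,7}:1  {5,8}:1  {6,7}:2  {6,8}:2  {7,8}:2
  |U|=3: {1,2,7}:3  {1,5,8}:3  {1,6,7}:6  {1,6,8}:6  {1,7,8}:6  {2,6,7}:3  {2,7,8}:3  {3,5,8}:1  {5,6,8}:3  {5,7,8}:3  {6,7,8}:6
  |U|=4: {1,2,6,7}:12  {1,2,7,8}:12  {1,3,5,8}:4  {1,5,6,8}:12  {1,5,7,8}:12  {1,6,7,8}:24  {2,5,7,8}:6  {2,6,7,8}:12  {3,5,6,8}:4  {3,5,7,8}:4  {4,5,6,8}:3  {5,6,7,8}:12
  |U|=5: {1,2,5,7,8}:30  {1,2,6,7,8}:60  {1,3,5,6,8}:20  {1,3,5,7,8}:20  {1,4,5,6,8}:15  {1,5,6,7,8}:60  {2,3,5,7,8}:10  {2,5,6,7,8}:30  {3,4,5,6,8}:7  {3,5,6,7,8}:20  {4,5,6,7,8}:15
  |U|=6: {0,3,4,5,6,8}:7  {1,2,3,5,7,8}:60  {1,2,5,6,7,8}:180  {1,3,4,5,6,8}:42  {1,3,5,6,7,8}:120  {1,4,5,6,7,8}:90  {2,3,5,6,7,8}:60  {2,4,5,6,7,8}:45  {3,4,5,6,7,8}:42
  |U|=7: {0,1,3,4,5,6,8}:49  {0,3,4,5,6,7,8}:49  {1,2,3,5,6,7,8}:420  {1,2,4,5,6,7,8}:315  {1,3,4,5,6,7,8}:294  {2,3,4,5,6,7,8}:147
  start at 0(i): 1176
  start at 1(j): 196
  start at 2(l): 392
sum over floor = 1764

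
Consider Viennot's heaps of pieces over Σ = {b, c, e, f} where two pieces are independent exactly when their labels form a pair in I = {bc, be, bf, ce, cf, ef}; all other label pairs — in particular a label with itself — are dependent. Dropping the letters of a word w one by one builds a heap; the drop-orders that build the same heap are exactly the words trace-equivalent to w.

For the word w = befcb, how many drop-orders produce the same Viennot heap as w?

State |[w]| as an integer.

60

piece 0:b — minimal
piece 1:e — minimal
piece 2:f — minimal
piece 3:c — minimal
piece 4:b rests on {0:b}
minimal pieces: {0:b, 1:e, 2:f, 3:c}
ways to finish when only these pieces remain (= sum over removing one remaining piece with nothing left below it):
  1 left: {1}→1  {2}→1  {3}→1  {4}→1
  2 left: {0,4}→1  {1,2}→2  {1,3}→2  {1,4}→2  {2,3}→2  {2,4}→2  {3,4}→2
  3 left: {0,1,4}→3  {0,2,4}→3  {0,3,4}→3  {1,2,3}→6  {1,2,4}→6  {1,3,4}→6  {2,3,4}→6
  placing 0:b first → 24 extensions
  placing 1:e first → 12 extensions
  placing 2:f first → 12 extensions
  placing 3:c first → 12 extensions
total linear extensions = 60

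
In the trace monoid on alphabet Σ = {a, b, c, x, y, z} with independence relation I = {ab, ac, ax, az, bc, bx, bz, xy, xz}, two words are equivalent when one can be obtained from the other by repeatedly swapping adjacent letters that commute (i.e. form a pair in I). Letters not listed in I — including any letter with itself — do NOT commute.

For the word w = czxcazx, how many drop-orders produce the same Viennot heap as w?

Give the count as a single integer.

drop 0:c onto floor
drop 1:z onto {0:c}
drop 2:x onto {0:c}
drop 3:c onto {1:z, 2:x}
drop 4:a onto floor
drop 5:z onto {3:c}
drop 6:x onto {3:c}
ground layer = {0:c, 4:a}
drop-orders for the pieces not yet dropped (sum over which currently-grounded one goes next):
  1 to go: {4} 1  {5} 1  {6} 1
  2 to go: {4,5} 2  {4,6} 2  {5,6} 2
  3 to go: {3,5,6} 2  {4,5,6} 6
  4 to go: {1,3,5,6} 2  {2,3,5,6} 2  {3,4,5,6} 8
  5 to go: {1,2,3,5,6} 4  {1,3,4,5,6} 10  {2,3,4,5,6} 10
  if 0:c drops first: 24 orders
  if 4:a drops first: 4 orders
heap linearizations: 28

28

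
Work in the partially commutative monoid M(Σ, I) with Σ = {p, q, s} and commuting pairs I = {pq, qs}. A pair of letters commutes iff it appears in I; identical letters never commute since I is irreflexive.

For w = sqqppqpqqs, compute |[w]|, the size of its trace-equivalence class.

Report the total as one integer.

252

#0=s has no predecessor
#1=q has no predecessor
#2=q depends on [1:q]
#3=p depends on [0:s]
#4=p depends on [3:p]
#5=q depends on [2:q]
#6=p depends on [4:p]
#7=q depends on [5:q]
#8=q depends on [7:q]
#9=s depends on [6:p]
sources: [0:s, 1:q]
N(rest) = Σ N(rest − s) over sources s of rest; N(one piece) = 1:
  size 1 → [8]=1  [9]=1
  size 2 → [6,9]=1  [7,8]=1  [8,9]=2
  size 3 → [4,6,9]=1  [5,7,8]=1  [6,8,9]=3  [7,8,9]=3
  size 4 → [2,5,7,8]=1  [3,4,6,9]=1  [4,6,8,9]=4  [5,7,8,9]=4  [6,7,8,9]=6
  size 5 → [0,3,4,6,9]=1  [1,2,5,7,8]=1  [2,5,7,8,9]=5  [3,4,6,8,9]=5  [4,6,7,8,9]=10  [5,6,7,8,9]=10
  size 6 → [0,3,4,6,8,9]=6  [1,2,5,7,8,9]=6  [2,5,6,7,8,9]=15  [3,4,6,7,8,9]=15  [4,5,6,7,8,9]=20
  size 7 → [0,3,4,6,7,8,9]=21  [1,2,5,6,7,8,9]=21  [2,4,5,6,7,8,9]=35  [3,4,5,6,7,8,9]=35
  size 8 → [0,3,4,5,6,7,8,9]=56  [1,2,4,5,6,7,8,9]=56  [2,3,4,5,6,7,8,9]=70
  first=0(s) contributes 126
  first=1(q) contributes 126
|[w]| = 252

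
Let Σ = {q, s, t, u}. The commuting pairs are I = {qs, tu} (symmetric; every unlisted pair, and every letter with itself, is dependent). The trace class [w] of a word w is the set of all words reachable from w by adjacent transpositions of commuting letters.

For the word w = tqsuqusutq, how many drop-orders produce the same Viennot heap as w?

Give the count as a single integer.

0(t) covers ∅
1(q) covers 0:t
2(s) covers 0:t
3(u) covers 1:q, 2:s
4(q) covers 3:u
5(u) covers 4:q
6(s) covers 5:u
7(u) covers 6:s
8(t) covers 6:s
9(q) covers 7:u, 8:t
floor of heap: 0:t
completions by unplaced set U, small U first (add the entries for U minus each lowest piece of U):
  |U|=1: {9}:1
  |U|=2: {7,9}:1  {8,9}:1
  |U|=3: {7,8,9}:2
  |U|=4: {6,7,8,9}:2
  |U|=5: {5,6,7,8,9}:2
  |U|=6: {4,5,6,7,8,9}:2
  |U|=7: {3,4,5,6,7,8,9}:2
  |U|=8: {1,3,4,5,6,7,8,9}:2  {2,3,4,5,6,7,8,9}:2
  start at 0(t): 4

4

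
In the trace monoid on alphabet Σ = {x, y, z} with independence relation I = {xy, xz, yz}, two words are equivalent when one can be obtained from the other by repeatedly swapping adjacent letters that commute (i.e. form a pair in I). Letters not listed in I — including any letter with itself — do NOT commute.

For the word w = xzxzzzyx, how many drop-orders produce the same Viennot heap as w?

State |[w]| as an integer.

280

piece 0:x — minimal
piece 1:z — minimal
piece 2:x rests on {0:x}
piece 3:z rests on {1:z}
piece 4:z rests on {3:z}
piece 5:z rests on {4:z}
piece 6:y — minimal
piece 7:x rests on {2:x}
minimal pieces: {0:x, 1:z, 6:y}
ways to finish when only these pieces remain (= sum over removing one remaining piece with nothing left below it):
  1 left: {5}→1  {6}→1  {7}→1
  2 left: {2,7}→1  {4,5}→1  {5,6}→2  {5,7}→2  {6,7}→2
  3 left: {0,2,7}→1  {2,5,7}→3  {2,6,7}→3  {3,4,5}→1  {4,5,6}→3  {4,5,7}→3  {5,6,7}→6
  4 left: {0,2,5,7}→4  {0,2,6,7}→4  {1,3,4,5}→1  {2,4,5,7}→6  {2,5,6,7}→12  {3,4,5,6}→4  {3,4,5,7}→4  {4,5,6,7}→12
  5 left: {0,2,4,5,7}→10  {0,2,5,6,7}→20  {1,3,4,5,6}→5  {1,3,4,5,7}→5  {2,3,4,5,7}→10  {2,4,5,6,7}→30  {3,4,5,6,7}→20
  6 left: {0,2,3,4,5,7}→20  {0,2,4,5,6,7}→60  {1,2,3,4,5,7}→15  {1,3,4,5,6,7}→30  {2,3,4,5,6,7}→60
  placing 0:x first → 105 extensions
  placing 1:z first → 140 extensions
  placing 6:y first → 35 extensions
total linear extensions = 280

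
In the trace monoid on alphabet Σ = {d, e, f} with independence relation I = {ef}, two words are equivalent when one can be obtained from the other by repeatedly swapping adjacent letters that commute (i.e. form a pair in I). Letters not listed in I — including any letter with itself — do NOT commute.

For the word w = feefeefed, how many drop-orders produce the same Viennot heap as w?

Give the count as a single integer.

56

drop 0:f onto floor
drop 1:e onto floor
drop 2:e onto {1:e}
drop 3:f onto {0:f}
drop 4:e onto {2:e}
drop 5:e onto {4:e}
drop 6:f onto {3:f}
drop 7:e onto {5:e}
drop 8:d onto {6:f, 7:e}
ground layer = {0:f, 1:e}
drop-orders for the pieces not yet dropped (sum over which currently-grounded one goes next):
  1 to go: {8} 1
  2 to go: {6,8} 1  {7,8} 1
  3 to go: {3,6,8} 1  {5,7,8} 1  {6,7,8} 2
  4 to go: {0,3,6,8} 1  {3,6,7,8} 3  {4,5,7,8} 1  {5,6,7,8} 3
  5 to go: {0,3,6,7,8} 4  {2,4,5,7,8} 1  {3,5,6,7,8} 6  {4,5,6,7,8} 4
  6 to go: {0,3,5,6,7,8} 10  {1,2,4,5,7,8} 1  {2,4,5,6,7,8} 5  {3,4,5,6,7,8} 10
  7 to go: {0,3,4,5,6,7,8} 20  {1,2,4,5,6,7,8} 6  {2,3,4,5,6,7,8} 15
  if 0:f drops first: 21 orders
  if 1:e drops first: 35 orders
heap linearizations: 56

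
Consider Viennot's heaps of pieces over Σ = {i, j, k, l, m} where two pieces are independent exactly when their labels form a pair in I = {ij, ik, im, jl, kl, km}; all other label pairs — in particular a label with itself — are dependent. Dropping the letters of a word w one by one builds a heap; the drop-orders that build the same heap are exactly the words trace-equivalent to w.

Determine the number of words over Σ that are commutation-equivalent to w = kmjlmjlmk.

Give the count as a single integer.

0(k) covers ∅
1(m) covers ∅
2(j) covers 0:k, 1:m
3(l) covers 1:m
4(m) covers 2:j, 3:l
5(j) covers 4:m
6(l) covers 4:m
7(m) covers 5:j, 6:l
8(k) covers 5:j
floor of heap: 0:k, 1:m
completions by unplaced set U, small U first (add the entries for U minus each lowest piece of U):
  |U|=1: {7}:1  {8}:1
  |U|=2: {6,7}:1  {7,8}:2
  |U|=3: {5,7,8}:2  {6,7,8}:3
  |U|=4: {5,6,7,8}:5
  |U|=5: {4,5,6,7,8}:5
  |U|=6: {2,4,5,6,7,8}:5  {3,4,5,6,7,8}:5
  |U|=7: {0,2,4,5,6,7,8}:5  {2,3,4,5,6,7,8}:10
  start at 0(k): 10
  start at 1(m): 15
sum over floor = 25

25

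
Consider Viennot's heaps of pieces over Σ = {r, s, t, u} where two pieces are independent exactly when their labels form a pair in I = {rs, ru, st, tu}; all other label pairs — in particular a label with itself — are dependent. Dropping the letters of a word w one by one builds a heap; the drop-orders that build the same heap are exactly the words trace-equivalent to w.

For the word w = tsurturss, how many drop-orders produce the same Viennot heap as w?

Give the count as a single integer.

126

#0=t has no predecessor
#1=s has no predecessor
#2=u depends on [1:s]
#3=r depends on [0:t]
#4=t depends on [3:r]
#5=u depends on [2:u]
#6=r depends on [4:t]
#7=s depends on [5:u]
#8=s depends on [7:s]
sources: [0:t, 1:s]
N(rest) = Σ N(rest − s) over sources s of rest; N(one piece) = 1:
  size 1 → [6]=1  [8]=1
  size 2 → [4,6]=1  [6,8]=2  [7,8]=1
  size 3 → [3,4,6]=1  [4,6,8]=3  [5,7,8]=1  [6,7,8]=3
  size 4 → [0,3,4,6]=1  [2,5,7,8]=1  [3,4,6,8]=4  [4,6,7,8]=6  [5,6,7,8]=4
  size 5 → [0,3,4,6,8]=5  [1,2,5,7,8]=1  [2,5,6,7,8]=5  [3,4,6,7,8]=10  [4,5,6,7,8]=10
  size 6 → [0,3,4,6,7,8]=15  [1,2,5,6,7,8]=6  [2,4,5,6,7,8]=15  [3,4,5,6,7,8]=20
  size 7 → [0,3,4,5,6,7,8]=35  [1,2,4,5,6,7,8]=21  [2,3,4,5,6,7,8]=35
  first=0(t) contributes 56
  first=1(s) contributes 70
|[w]| = 126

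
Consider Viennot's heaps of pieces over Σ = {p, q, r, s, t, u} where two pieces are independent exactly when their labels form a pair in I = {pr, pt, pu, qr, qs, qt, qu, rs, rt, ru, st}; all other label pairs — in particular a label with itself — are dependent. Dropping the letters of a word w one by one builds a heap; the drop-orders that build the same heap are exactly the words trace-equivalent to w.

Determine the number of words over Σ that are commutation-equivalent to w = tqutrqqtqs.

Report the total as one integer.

3780

#0=t has no predecessor
#1=q has no predecessor
#2=u depends on [0:t]
#3=t depends on [2:u]
#4=r has no predecessor
#5=q depends on [1:q]
#6=q depends on [5:q]
#7=t depends on [3:t]
#8=q depends on [6:q]
#9=s depends on [2:u]
sources: [0:t, 1:q, 4:r]
N(rest) = Σ N(rest − s) over sources s of rest; N(one piece) = 1:
  size 1 → [4]=1  [7]=1  [8]=1  [9]=1
  size 2 → [3,7]=1  [4,7]=2  [4,8]=2  [4,9]=2  [6,8]=1  [7,8]=2  [7,9]=2  [8,9]=2
  size 3 → [3,4,7]=3  [3,7,8]=3  [3,7,9]=3  [4,6,8]=3  [4,7,8]=6  [4,7,9]=6  [4,8,9]=6  [5,6,8]=1  [6,7,8]=3  [6,8,9]=3  [7,8,9]=6
  size 4 → [1,5,6,8]=1  [2,3,7,9]=3  [3,4,7,8]=12  [3,4,7,9]=12  [3,6,7,8]=6  [3,7,8,9]=12  [4,5,6,8]=4  [4,6,7,8]=12  [4,6,8,9]=12  [4,7,8,9]=24  [5,6,7,8]=4  [5,6,8,9]=4  [6,7,8,9]=12
  size 5 → [0,2,3,7,9]=3  [1,4,5,6,8]=5  [1,5,6,7,8]=5  [1,5,6,8,9]=5  [2,3,4,7,9]=15  [2,3,7,8,9]=15  [3,4,6,7,8]=30  [3,4,7,8,9]=60  [3,5,6,7,8]=10  [3,6,7,8,9]=30  [4,5,6,7,8]=20  [4,5,6,8,9]=20  [4,6,7,8,9]=60  [5,6,7,8,9]=20
  size 6 → [0,2,3,4,7,9]=18  [0,2,3,7,8,9]=18  [1,3,5,6,7,8]=15  [1,4,5,6,7,8]=30  [1,4,5,6,8,9]=30  [1,5,6,7,8,9]=30  [2,3,4,7,8,9]=90  [2,3,6,7,8,9]=45  [3,4,5,6,7,8]=60  [3,4,6,7,8,9]=180  [3,5,6,7,8,9]=60  [4,5,6,7,8,9]=120
  size 7 → [0,2,3,4,7,8,9]=126  [0,2,3,6,7,8,9]=63  [1,3,4,5,6,7,8]=105  [1,3,5,6,7,8,9]=105  [1,4,5,6,7,8,9]=210  [2,3,4,6,7,8,9]=315  [2,3,5,6,7,8,9]=105  [3,4,5,6,7,8,9]=420
  size 8 → [0,2,3,4,6,7,8,9]=504  [0,2,3,5,6,7,8,9]=168  [1,2,3,5,6,7,8,9]=210  [1,3,4,5,6,7,8,9]=840  [2,3,4,5,6,7,8,9]=840
  first=0(t) contributes 1890
  first=1(q) contributes 1512
  first=4(r) contributes 378
|[w]| = 3780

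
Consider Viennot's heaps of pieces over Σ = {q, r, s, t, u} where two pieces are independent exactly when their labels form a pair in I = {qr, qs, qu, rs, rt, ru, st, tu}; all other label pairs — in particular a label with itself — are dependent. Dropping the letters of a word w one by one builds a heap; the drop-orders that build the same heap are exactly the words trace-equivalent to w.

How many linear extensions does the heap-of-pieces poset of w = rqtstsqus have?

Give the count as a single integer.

630

0(r) covers ∅
1(q) covers ∅
2(t) covers 1:q
3(s) covers ∅
4(t) covers 2:t
5(s) covers 3:s
6(q) covers 4:t
7(u) covers 5:s
8(s) covers 7:u
floor of heap: 0:r, 1:q, 3:s
completions by unplaced set U, small U first (add the entries for U minus each lowest piece of U):
  |U|=1: {0}:1  {6}:1  {8}:1
  |U|=2: {0,6}:2  {0,8}:2  {4,6}:1  {6,8}:2  {7,8}:1
  |U|=3: {0,4,6}:3  {0,6,8}:6  {0,7,8}:3  {2,4,6}:1  {4,6,8}:3  {5,7,8}:1  {6,7,8}:3
  |U|=4: {0,2,4,6}:4  {0,4,6,8}:12  {0,5,7,8}:4  {0,6,7,8}:12  {1,2,4,6}:1  {2,4,6,8}:4  {3,5,7,8}:1  {4,6,7,8}:6  {5,6,7,8}:4
  |U|=5: {0,1,2,4,6}:5  {0,2,4,6,8}:20  {0,3,5,7,8}:5  {0,4,6,7,8}:30  {0,5,6,7,8}:20  {1,2,4,6,8}:5  {2,4,6,7,8}:10  {3,5,6,7,8}:5  {4,5,6,7,8}:10
  |U|=6: {0,1,2,4,6,8}:30  {0,2,4,6,7,8}:60  {0,3,5,6,7,8}:30  {0,4,5,6,7,8}:60  {1,2,4,6,7,8}:15  {2,4,5,6,7,8}:20  {3,4,5,6,7,8}:15
  |U|=7: {0,1,2,4,6,7,8}:105  {0,2,4,5,6,7,8}:140  {0,3,4,5,6,7,8}:105  {1,2,4,5,6,7,8}:35  {2,3,4,5,6,7,8}:35
  start at 0(r): 70
  start at 1(q): 280
  start at 3(s): 280
sum over floor = 630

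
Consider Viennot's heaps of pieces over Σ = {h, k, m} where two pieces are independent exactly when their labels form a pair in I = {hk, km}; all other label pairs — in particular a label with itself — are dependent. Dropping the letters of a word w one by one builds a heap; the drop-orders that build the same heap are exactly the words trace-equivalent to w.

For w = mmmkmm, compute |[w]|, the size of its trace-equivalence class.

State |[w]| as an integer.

6

piece 0:m — minimal
piece 1:m rests on {0:m}
piece 2:m rests on {1:m}
piece 3:k — minimal
piece 4:m rests on {2:m}
piece 5:m rests on {4:m}
minimal pieces: {0:m, 3:k}
ways to finish when only these pieces remain (= sum over removing one remaining piece with nothing left below it):
  1 left: {3}→1  {5}→1
  2 left: {3,5}→2  {4,5}→1
  3 left: {2,4,5}→1  {3,4,5}→3
  4 left: {1,2,4,5}→1  {2,3,4,5}→4
  placing 0:m first → 5 extensions
  placing 3:k first → 1 extensions
total linear extensions = 6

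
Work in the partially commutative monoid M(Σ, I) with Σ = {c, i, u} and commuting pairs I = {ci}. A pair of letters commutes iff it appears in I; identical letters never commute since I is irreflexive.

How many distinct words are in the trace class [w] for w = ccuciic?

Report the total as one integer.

#0=c has no predecessor
#1=c depends on [0:c]
#2=u depends on [1:c]
#3=c depends on [2:u]
#4=i depends on [2:u]
#5=i depends on [4:i]
#6=c depends on [3:c]
sources: [0:c]
N(rest) = Σ N(rest − s) over sources s of rest; N(one piece) = 1:
  size 1 → [5]=1  [6]=1
  size 2 → [3,6]=1  [4,5]=1  [5,6]=2
  size 3 → [3,5,6]=3  [4,5,6]=3
  size 4 → [3,4,5,6]=6
  size 5 → [2,3,4,5,6]=6
  first=0(c) contributes 6

6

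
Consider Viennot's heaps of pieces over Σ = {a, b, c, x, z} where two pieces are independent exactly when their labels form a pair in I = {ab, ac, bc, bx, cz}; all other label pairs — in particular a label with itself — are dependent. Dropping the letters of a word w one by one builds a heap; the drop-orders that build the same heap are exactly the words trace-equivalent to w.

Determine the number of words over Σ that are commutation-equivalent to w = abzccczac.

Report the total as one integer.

252

piece 0:a — minimal
piece 1:b — minimal
piece 2:z rests on {0:a, 1:b}
piece 3:c — minimal
piece 4:c rests on {3:c}
piece 5:c rests on {4:c}
piece 6:z rests on {2:z}
piece 7:a rests on {6:z}
piece 8:c rests on {5:c}
minimal pieces: {0:a, 1:b, 3:c}
ways to finish when only these pieces remain (= sum over removing one remaining piece with nothing left below it):
  1 left: {7}→1  {8}→1
  2 left: {5,8}→1  {6,7}→1  {7,8}→2
  3 left: {2,6,7}→1  {4,5,8}→1  {5,7,8}→3  {6,7,8}→3
  4 left: {0,2,6,7}→1  {1,2,6,7}→1  {2,6,7,8}→4  {3,4,5,8}→1  {4,5,7,8}→4  {5,6,7,8}→6
  5 left: {0,1,2,6,7}→2  {0,2,6,7,8}→5  {1,2,6,7,8}→5  {2,5,6,7,8}→10  {3,4,5,7,8}→5  {4,5,6,7,8}→10
  6 left: {0,1,2,6,7,8}→12  {0,2,5,6,7,8}→15  {1,2,5,6,7,8}→15  {2,4,5,6,7,8}→20  {3,4,5,6,7,8}→15
  7 left: {0,1,2,5,6,7,8}→42  {0,2,4,5,6,7,8}→35  {1,2,4,5,6,7,8}→35  {2,3,4,5,6,7,8}→35
  placing 0:a first → 70 extensions
  placing 1:b first → 70 extensions
  placing 3:c first → 112 extensions
total linear extensions = 252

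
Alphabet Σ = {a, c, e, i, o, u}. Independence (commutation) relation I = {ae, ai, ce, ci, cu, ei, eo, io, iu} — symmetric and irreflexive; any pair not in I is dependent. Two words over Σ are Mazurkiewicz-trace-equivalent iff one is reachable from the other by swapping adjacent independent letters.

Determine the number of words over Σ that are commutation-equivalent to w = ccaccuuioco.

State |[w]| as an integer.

66

drop 0:c onto floor
drop 1:c onto {0:c}
drop 2:a onto {1:c}
drop 3:c onto {2:a}
drop 4:c onto {3:c}
drop 5:u onto {2:a}
drop 6:u onto {5:u}
drop 7:i onto floor
drop 8:o onto {4:c, 6:u}
drop 9:c onto {8:o}
drop 10:o onto {9:c}
ground layer = {0:c, 7:i}
drop-orders for the pieces not yet dropped (sum over which currently-grounded one goes next):
  1 to go: {7} 1  {10} 1
  2 to go: {7,10} 2  {9,10} 1
  3 to go: {7,9,10} 3  {8,9,10} 1
  4 to go: {4,8,9,10} 1  {6,8,9,10} 1  {7,8,9,10} 4
  5 to go: {3,4,8,9,10} 1  {4,6,8,9,10} 2  {4,7,8,9,10} 5  {5,6,8,9,10} 1  {6,7,8,9,10} 5
  6 to go: {3,4,6,8,9,10} 3  {3,4,7,8,9,10} 6  {4,5,6,8,9,10} 3  {4,6,7,8,9,10} 12  {5,6,7,8,9,10} 6
  7 to go: {3,4,5,6,8,9,10} 6  {3,4,6,7,8,9,10} 21  {4,5,6,7,8,9,10} 21
  8 to go: {2,3,4,5,6,8,9,10} 6  {3,4,5,6,7,8,9,10} 48
  9 to go: {1,2,3,4,5,6,8,9,10} 6  {2,3,4,5,6,7,8,9,10} 54
  if 0:c drops first: 60 orders
  if 7:i drops first: 6 orders
heap linearizations: 66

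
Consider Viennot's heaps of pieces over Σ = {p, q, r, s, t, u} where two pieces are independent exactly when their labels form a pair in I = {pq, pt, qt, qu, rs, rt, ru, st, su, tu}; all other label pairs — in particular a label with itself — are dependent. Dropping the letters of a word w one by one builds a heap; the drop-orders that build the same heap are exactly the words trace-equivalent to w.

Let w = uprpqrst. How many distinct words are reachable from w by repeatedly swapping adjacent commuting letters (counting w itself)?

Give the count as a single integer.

32

#0=u has no predecessor
#1=p depends on [0:u]
#2=r depends on [1:p]
#3=p depends on [2:r]
#4=q depends on [2:r]
#5=r depends on [3:p, 4:q]
#6=s depends on [3:p, 4:q]
#7=t has no predecessor
sources: [0:u, 7:t]
N(rest) = Σ N(rest − s) over sources s of rest; N(one piece) = 1:
  size 1 → [5]=1  [6]=1  [7]=1
  size 2 → [5,6]=2  [5,7]=2  [6,7]=2
  size 3 → [3,5,6]=2  [4,5,6]=2  [5,6,7]=6
  size 4 → [3,4,5,6]=4  [3,5,6,7]=8  [4,5,6,7]=8
  size 5 → [2,3,4,5,6]=4  [3,4,5,6,7]=20
  size 6 → [1,2,3,4,5,6]=4  [2,3,4,5,6,7]=24
  first=0(u) contributes 28
  first=7(t) contributes 4
|[w]| = 32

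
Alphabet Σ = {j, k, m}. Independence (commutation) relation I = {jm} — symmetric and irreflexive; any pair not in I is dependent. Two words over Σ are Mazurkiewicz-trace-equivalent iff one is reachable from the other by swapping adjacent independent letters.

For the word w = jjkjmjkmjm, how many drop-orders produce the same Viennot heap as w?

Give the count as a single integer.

9

piece 0:j — minimal
piece 1:j rests on {0:j}
piece 2:k rests on {1:j}
piece 3:j rests on {2:k}
piece 4:m rests on {2:k}
piece 5:j rests on {3:j}
piece 6:k rests on {4:m, 5:j}
piece 7:m rests on {6:k}
piece 8:j rests on {6:k}
piece 9:m rests on {7:m}
minimal pieces: {0:j}
ways to finish when only these pieces remain (= sum over removing one remaining piece with nothing left below it):
  1 left: {8}→1  {9}→1
  2 left: {7,9}→1  {8,9}→2
  3 left: {7,8,9}→3
  4 left: {6,7,8,9}→3
  5 left: {4,6,7,8,9}→3  {5,6,7,8,9}→3
  6 left: {3,5,6,7,8,9}→3  {4,5,6,7,8,9}→6
  7 left: {3,4,5,6,7,8,9}→9
  8 left: {2,3,4,5,6,7,8,9}→9
  placing 0:j first → 9 extensions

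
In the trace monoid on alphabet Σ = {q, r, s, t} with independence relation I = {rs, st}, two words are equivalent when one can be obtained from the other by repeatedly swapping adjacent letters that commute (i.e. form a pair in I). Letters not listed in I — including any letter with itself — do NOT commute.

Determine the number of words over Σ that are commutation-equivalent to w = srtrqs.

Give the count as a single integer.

piece 0:s — minimal
piece 1:r — minimal
piece 2:t rests on {1:r}
piece 3:r rests on {2:t}
piece 4:q rests on {0:s, 3:r}
piece 5:s rests on {4:q}
minimal pieces: {0:s, 1:r}
ways to finish when only these pieces remain (= sum over removing one remaining piece with nothing left below it):
  1 left: {5}→1
  2 left: {4,5}→1
  3 left: {0,4,5}→1  {3,4,5}→1
  4 left: {0,3,4,5}→2  {2,3,4,5}→1
  placing 0:s first → 1 extensions
  placing 1:r first → 3 extensions
total linear extensions = 4

4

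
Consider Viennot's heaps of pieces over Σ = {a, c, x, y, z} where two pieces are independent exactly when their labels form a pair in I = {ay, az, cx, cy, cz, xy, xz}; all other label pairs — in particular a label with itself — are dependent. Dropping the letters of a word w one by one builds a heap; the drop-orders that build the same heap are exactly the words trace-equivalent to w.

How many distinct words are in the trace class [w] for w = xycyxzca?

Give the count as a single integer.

336

0(x) covers ∅
1(y) covers ∅
2(c) covers ∅
3(y) covers 1:y
4(x) covers 0:x
5(z) covers 3:y
6(c) covers 2:c
7(a) covers 4:x, 6:c
floor of heap: 0:x, 1:y, 2:c
completions by unplaced set U, small U first (add the entries for U minus each lowest piece of U):
  |U|=1: {5}:1  {7}:1
  |U|=2: {3,5}:1  {4,7}:1  {5,7}:2  {6,7}:1
  |U|=3: {0,4,7}:1  {1,3,5}:1  {2,6,7}:1  {3,5,7}:3  {4,5,7}:3  {4,6,7}:2  {5,6,7}:3
  |U|=4: {0,4,5,7}:4  {0,4,6,7}:3  {1,3,5,7}:4  {2,4,6,7}:3  {2,5,6,7}:4  {3,4,5,7}:6  {3,5,6,7}:6  {4,5,6,7}:8
  |U|=5: {0,2,4,6,7}:6  {0,3,4,5,7}:10  {0,4,5,6,7}:15  {1,3,4,5,7}:10  {1,3,5,6,7}:10  {2,3,5,6,7}:10  {2,4,5,6,7}:15  {3,4,5,6,7}:20
  |U|=6: {0,1,3,4,5,7}:20  {0,2,4,5,6,7}:36  {0,3,4,5,6,7}:45  {1,2,3,5,6,7}:20  {1,3,4,5,6,7}:40  {2,3,4,5,6,7}:45
  start at 0(x): 105
  start at 1(y): 126
  start at 2(c): 105
sum over floor = 336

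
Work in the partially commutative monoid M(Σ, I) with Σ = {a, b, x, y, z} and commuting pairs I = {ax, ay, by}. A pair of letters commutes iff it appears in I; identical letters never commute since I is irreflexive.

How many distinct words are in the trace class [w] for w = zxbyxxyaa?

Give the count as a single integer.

0(z) covers ∅
1(x) covers 0:z
2(b) covers 1:x
3(y) covers 1:x
4(x) covers 2:b, 3:y
5(x) covers 4:x
6(y) covers 5:x
7(a) covers 2:b
8(a) covers 7:a
floor of heap: 0:z
completions by unplaced set U, small U first (add the entries for U minus each lowest piece of U):
  |U|=1: {6}:1  {8}:1
  |U|=2: {5,6}:1  {6,8}:2  {7,8}:1
  |U|=3: {4,5,6}:1  {5,6,8}:3  {6,7,8}:3
  |U|=4: {3,4,5,6}:1  {4,5,6,8}:4  {5,6,7,8}:6
  |U|=5: {3,4,5,6,8}:5  {4,5,6,7,8}:10
  |U|=6: {2,4,5,6,7,8}:10  {3,4,5,6,7,8}:15
  |U|=7: {2,3,4,5,6,7,8}:25
  start at 0(z): 25

25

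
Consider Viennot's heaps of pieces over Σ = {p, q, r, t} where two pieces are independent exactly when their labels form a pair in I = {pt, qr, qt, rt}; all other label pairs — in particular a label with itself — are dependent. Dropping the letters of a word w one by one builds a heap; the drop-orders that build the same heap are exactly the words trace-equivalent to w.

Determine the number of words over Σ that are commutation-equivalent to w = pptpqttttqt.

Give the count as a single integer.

462

piece 0:p — minimal
piece 1:p rests on {0:p}
piece 2:t — minimal
piece 3:p rests on {1:p}
piece 4:q rests on {3:p}
piece 5:t rests on {2:t}
piece 6:t rests on {5:t}
piece 7:t rests on {6:t}
piece 8:t rests on {7:t}
piece 9:q rests on {4:q}
piece 10:t rests on {8:t}
minimal pieces: {0:p, 2:t}
ways to finish when only these pieces remain (= sum over removing one remaining piece with nothing left below it):
  1 left: {9}→1  {10}→1
  2 left: {4,9}→1  {8,10}→1  {9,10}→2
  3 left: {3,4,9}→1  {4,9,10}→3  {7,8,10}→1  {8,9,10}→3
  4 left: {1,3,4,9}→1  {3,4,9,10}→4  {4,8,9,10}→6  {6,7,8,10}→1  {7,8,9,10}→4
  5 left: {0,1,3,4,9}→1  {1,3,4,9,10}→5  {3,4,8,9,10}→10  {4,7,8,9,10}→10  {5,6,7,8,10}→1  {6,7,8,9,10}→5
  6 left: {0,1,3,4,9,10}→6  {1,3,4,8,9,10}→15  {2,5,6,7,8,10}→1  {3,4,7,8,9,10}→20  {4,6,7,8,9,10}→15  {5,6,7,8,9,10}→6
  7 left: {0,1,3,4,8,9,10}→21  {1,3,4,7,8,9,10}→35  {2,5,6,7,8,9,10}→7  {3,4,6,7,8,9,10}→35  {4,5,6,7,8,9,10}→21
  8 left: {0,1,3,4,7,8,9,10}→56  {1,3,4,6,7,8,9,10}→70  {2,4,5,6,7,8,9,10}→28  {3,4,5,6,7,8,9,10}→56
  9 left: {0,1,3,4,6,7,8,9,10}→126  {1,3,4,5,6,7,8,9,10}→126  {2,3,4,5,6,7,8,9,10}→84
  placing 0:p first → 210 extensions
  placing 2:t first → 252 extensions
total linear extensions = 462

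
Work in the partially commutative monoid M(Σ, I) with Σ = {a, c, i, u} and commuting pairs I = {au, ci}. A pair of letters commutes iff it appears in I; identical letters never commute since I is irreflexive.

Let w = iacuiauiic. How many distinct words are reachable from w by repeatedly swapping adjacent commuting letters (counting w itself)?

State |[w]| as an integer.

piece 0:i — minimal
piece 1:a rests on {0:i}
piece 2:c rests on {1:a}
piece 3:u rests on {2:c}
piece 4:i rests on {3:u}
piece 5:a rests on {4:i}
piece 6:u rests on {4:i}
piece 7:i rests on {5:a, 6:u}
piece 8:i rests on {7:i}
piece 9:c rests on {5:a, 6:u}
minimal pieces: {0:i}
ways to finish when only these pieces remain (= sum over removing one remaining piece with nothing left below it):
  1 left: {8}→1  {9}→1
  2 left: {7,8}→1  {8,9}→2
  3 left: {7,8,9}→3
  4 left: {5,7,8,9}→3  {6,7,8,9}→3
  5 left: {5,6,7,8,9}→6
  6 left: {4,5,6,7,8,9}→6
  7 left: {3,4,5,6,7,8,9}→6
  8 left: {2,3,4,5,6,7,8,9}→6
  placing 0:i first → 6 extensions

6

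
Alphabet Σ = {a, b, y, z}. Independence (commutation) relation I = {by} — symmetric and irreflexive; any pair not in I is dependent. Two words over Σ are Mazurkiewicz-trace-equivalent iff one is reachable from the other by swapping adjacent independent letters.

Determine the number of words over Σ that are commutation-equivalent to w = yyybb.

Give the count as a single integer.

drop 0:y onto floor
drop 1:y onto {0:y}
drop 2:y onto {1:y}
drop 3:b onto floor
drop 4:b onto {3:b}
ground layer = {0:y, 3:b}
drop-orders for the pieces not yet dropped (sum over which currently-grounded one goes next):
  1 to go: {2} 1  {4} 1
  2 to go: {1,2} 1  {2,4} 2  {3,4} 1
  3 to go: {0,1,2} 1  {1,2,4} 3  {2,3,4} 3
  if 0:y drops first: 6 orders
  if 3:b drops first: 4 orders
heap linearizations: 10

10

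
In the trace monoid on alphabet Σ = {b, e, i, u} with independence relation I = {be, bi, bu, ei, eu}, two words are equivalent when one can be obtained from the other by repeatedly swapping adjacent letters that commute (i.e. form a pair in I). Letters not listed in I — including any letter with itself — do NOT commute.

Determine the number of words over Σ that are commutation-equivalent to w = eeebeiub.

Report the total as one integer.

piece 0:e — minimal
piece 1:e rests on {0:e}
piece 2:e rests on {1:e}
piece 3:b — minimal
piece 4:e rests on {2:e}
piece 5:i — minimal
piece 6:u rests on {5:i}
piece 7:b rests on {3:b}
minimal pieces: {0:e, 3:b, 5:i}
ways to finish when only these pieces remain (= sum over removing one remaining piece with nothing left below it):
  1 left: {4}→1  {6}→1  {7}→1
  2 left: {2,4}→1  {3,7}→1  {4,6}→2  {4,7}→2  {5,6}→1  {6,7}→2
  3 left: {1,2,4}→1  {2,4,6}→3  {2,4,7}→3  {3,4,7}→3  {3,6,7}→3  {4,5,6}→3  {4,6,7}→6  {5,6,7}→3
  4 left: {0,1,2,4}→1  {1,2,4,6}→4  {1,2,4,7}→4  {2,3,4,7}→6  {2,4,5,6}→6  {2,4,6,7}→12  {3,4,6,7}→12  {3,5,6,7}→6  {4,5,6,7}→12
  5 left: {0,1,2,4,6}→5  {0,1,2,4,7}→5  {1,2,3,4,7}→10  {1,2,4,5,6}→10  {1,2,4,6,7}→20  {2,3,4,6,7}→30  {2,4,5,6,7}→30  {3,4,5,6,7}→30
  6 left: {0,1,2,3,4,7}→15  {0,1,2,4,5,6}→15  {0,1,2,4,6,7}→30  {1,2,3,4,6,7}→60  {1,2,4,5,6,7}→60  {2,3,4,5,6,7}→90
  placing 0:e first → 210 extensions
  placing 3:b first → 105 extensions
  placing 5:i first → 105 extensions
total linear extensions = 420

420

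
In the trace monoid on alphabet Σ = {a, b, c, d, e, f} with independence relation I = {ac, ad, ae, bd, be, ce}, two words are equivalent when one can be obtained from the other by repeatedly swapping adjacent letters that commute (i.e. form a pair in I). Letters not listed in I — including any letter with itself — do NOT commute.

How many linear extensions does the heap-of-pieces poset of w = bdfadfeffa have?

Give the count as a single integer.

#0=b has no predecessor
#1=d has no predecessor
#2=f depends on [0:b, 1:d]
#3=a depends on [2:f]
#4=d depends on [2:f]
#5=f depends on [3:a, 4:d]
#6=e depends on [5:f]
#7=f depends on [6:e]
#8=f depends on [7:f]
#9=a depends on [8:f]
sources: [0:b, 1:d]
N(rest) = Σ N(rest − s) over sources s of rest; N(one piece) = 1:
  size 1 → [9]=1
  size 2 → [8,9]=1
  size 3 → [7,8,9]=1
  size 4 → [6,7,8,9]=1
  size 5 → [5,6,7,8,9]=1
  size 6 → [3,5,6,7,8,9]=1  [4,5,6,7,8,9]=1
  size 7 → [3,4,5,6,7,8,9]=2
  size 8 → [2,3,4,5,6,7,8,9]=2
  first=0(b) contributes 2
  first=1(d) contributes 2
|[w]| = 4

4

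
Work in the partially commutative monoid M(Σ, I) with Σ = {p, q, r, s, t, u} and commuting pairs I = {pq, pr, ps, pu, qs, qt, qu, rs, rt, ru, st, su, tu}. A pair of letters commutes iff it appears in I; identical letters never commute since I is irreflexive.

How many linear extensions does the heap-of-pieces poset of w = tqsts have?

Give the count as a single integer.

drop 0:t onto floor
drop 1:q onto floor
drop 2:s onto floor
drop 3:t onto {0:t}
drop 4:s onto {2:s}
ground layer = {0:t, 1:q, 2:s}
drop-orders for the pieces not yet dropped (sum over which currently-grounded one goes next):
  1 to go: {1} 1  {3} 1  {4} 1
  2 to go: {0,3} 1  {1,3} 2  {1,4} 2  {2,4} 1  {3,4} 2
  3 to go: {0,1,3} 3  {0,3,4} 3  {1,2,4} 3  {1,3,4} 6  {2,3,4} 3
  if 0:t drops first: 12 orders
  if 1:q drops first: 6 orders
  if 2:s drops first: 12 orders
heap linearizations: 30

30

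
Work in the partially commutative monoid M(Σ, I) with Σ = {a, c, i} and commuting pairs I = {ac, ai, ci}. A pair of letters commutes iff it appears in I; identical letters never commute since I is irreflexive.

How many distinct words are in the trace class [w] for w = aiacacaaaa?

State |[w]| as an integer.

360

0(a) covers ∅
1(i) covers ∅
2(a) covers 0:a
3(c) covers ∅
4(a) covers 2:a
5(c) covers 3:c
6(a) covers 4:a
7(a) covers 6:a
8(a) covers 7:a
9(a) covers 8:a
floor of heap: 0:a, 1:i, 3:c
completions by unplaced set U, small U first (add the entries for U minus each lowest piece of U):
  |U|=1: {1}:1  {5}:1  {9}:1
  |U|=2: {1,5}:2  {1,9}:2  {3,5}:1  {5,9}:2  {8,9}:1
  |U|=3: {1,3,5}:3  {1,5,9}:6  {1,8,9}:3  {3,5,9}:3  {5,8,9}:3  {7,8,9}:1
  |U|=4: {1,3,5,9}:12  {1,5,8,9}:12  {1,7,8,9}:4  {3,5,8,9}:6  {5,7,8,9}:4  {6,7,8,9}:1
  |U|=5: {1,3,5,8,9}:30  {1,5,7,8,9}:20  {1,6,7,8,9}:5  {3,5,7,8,9}:10  {4,6,7,8,9}:1  {5,6,7,8,9}:5
  |U|=6: {1,3,5,7,8,9}:60  {1,4,6,7,8,9}:6  {1,5,6,7,8,9}:30  {2,4,6,7,8,9}:1  {3,5,6,7,8,9}:15  {4,5,6,7,8,9}:6
  |U|=7: {0,2,4,6,7,8,9}:1  {1,2,4,6,7,8,9}:7  {1,3,5,6,7,8,9}:105  {1,4,5,6,7,8,9}:42  {2,4,5,6,7,8,9}:7  {3,4,5,6,7,8,9}:21
  |U|=8: {0,1,2,4,6,7,8,9}:8  {0,2,4,5,6,7,8,9}:8  {1,2,4,5,6,7,8,9}:56  {1,3,4,5,6,7,8,9}:168  {2,3,4,5,6,7,8,9}:28
  start at 0(a): 252
  start at 1(i): 36
  start at 3(c): 72
sum over floor = 360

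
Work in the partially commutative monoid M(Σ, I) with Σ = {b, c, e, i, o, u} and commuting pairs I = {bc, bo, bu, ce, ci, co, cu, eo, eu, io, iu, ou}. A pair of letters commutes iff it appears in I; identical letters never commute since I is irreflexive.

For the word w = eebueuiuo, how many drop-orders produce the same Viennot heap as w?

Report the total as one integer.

504

piece 0:e — minimal
piece 1:e rests on {0:e}
piece 2:b rests on {1:e}
piece 3:u — minimal
piece 4:e rests on {2:b}
piece 5:u rests on {3:u}
piece 6:i rests on {4:e}
piece 7:u rests on {5:u}
piece 8:o — minimal
minimal pieces: {0:e, 3:u, 8:o}
ways to finish when only these pieces remain (= sum over removing one remaining piece with nothing left below it):
  1 left: {6}→1  {7}→1  {8}→1
  2 left: {4,6}→1  {5,7}→1  {6,7}→2  {6,8}→2  {7,8}→2
  3 left: {2,4,6}→1  {3,5,7}→1  {4,6,7}→3  {4,6,8}→3  {5,6,7}→3  {5,7,8}→3  {6,7,8}→6
  4 left: {1,2,4,6}→1  {2,4,6,7}→4  {2,4,6,8}→4  {3,5,6,7}→4  {3,5,7,8}→4  {4,5,6,7}→6  {4,6,7,8}→12  {5,6,7,8}→12
  5 left: {0,1,2,4,6}→1  {1,2,4,6,7}→5  {1,2,4,6,8}→5  {2,4,5,6,7}→10  {2,4,6,7,8}→20  {3,4,5,6,7}→10  {3,5,6,7,8}→20  {4,5,6,7,8}→30
  6 left: {0,1,2,4,6,7}→6  {0,1,2,4,6,8}→6  {1,2,4,5,6,7}→15  {1,2,4,6,7,8}→30  {2,3,4,5,6,7}→20  {2,4,5,6,7,8}→60  {3,4,5,6,7,8}→60
  7 left: {0,1,2,4,5,6,7}→21  {0,1,2,4,6,7,8}→42  {1,2,3,4,5,6,7}→35  {1,2,4,5,6,7,8}→105  {2,3,4,5,6,7,8}→140
  placing 0:e first → 280 extensions
  placing 3:u first → 168 extensions
  placing 8:o first → 56 extensions
total linear extensions = 504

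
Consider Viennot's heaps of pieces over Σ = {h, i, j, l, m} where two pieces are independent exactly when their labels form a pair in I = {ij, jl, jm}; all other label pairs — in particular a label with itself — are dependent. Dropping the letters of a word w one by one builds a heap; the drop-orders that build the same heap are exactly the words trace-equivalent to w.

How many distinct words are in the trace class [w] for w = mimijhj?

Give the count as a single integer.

5

piece 0:m — minimal
piece 1:i rests on {0:m}
piece 2:m rests on {1:i}
piece 3:i rests on {2:m}
piece 4:j — minimal
piece 5:h rests on {3:i, 4:j}
piece 6:j rests on {5:h}
minimal pieces: {0:m, 4:j}
ways to finish when only these pieces remain (= sum over removing one remaining piece with nothing left below it):
  1 left: {6}→1
  2 left: {5,6}→1
  3 left: {3,5,6}→1  {4,5,6}→1
  4 left: {2,3,5,6}→1  {3,4,5,6}→2
  5 left: {1,2,3,5,6}→1  {2,3,4,5,6}→3
  placing 0:m first → 4 extensions
  placing 4:j first → 1 extensions
total linear extensions = 5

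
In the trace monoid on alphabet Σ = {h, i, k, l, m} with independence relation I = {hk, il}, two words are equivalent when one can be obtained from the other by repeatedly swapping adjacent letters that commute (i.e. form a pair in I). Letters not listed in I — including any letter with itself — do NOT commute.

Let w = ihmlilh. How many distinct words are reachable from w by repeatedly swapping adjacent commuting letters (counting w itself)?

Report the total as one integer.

3

piece 0:i — minimal
piece 1:h rests on {0:i}
piece 2:m rests on {1:h}
piece 3:l rests on {2:m}
piece 4:i rests on {2:m}
piece 5:l rests on {3:l}
piece 6:h rests on {4:i, 5:l}
minimal pieces: {0:i}
ways to finish when only these pieces remain (= sum over removing one remaining piece with nothing left below it):
  1 left: {6}→1
  2 left: {4,6}→1  {5,6}→1
  3 left: {3,5,6}→1  {4,5,6}→2
  4 left: {3,4,5,6}→3
  5 left: {2,3,4,5,6}→3
  placing 0:i first → 3 extensions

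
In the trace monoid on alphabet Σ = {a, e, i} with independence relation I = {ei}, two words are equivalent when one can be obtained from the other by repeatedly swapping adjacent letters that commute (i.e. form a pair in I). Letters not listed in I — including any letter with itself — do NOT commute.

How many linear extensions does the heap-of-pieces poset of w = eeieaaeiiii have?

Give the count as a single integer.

20

#0=e has no predecessor
#1=e depends on [0:e]
#2=i has no predecessor
#3=e depends on [1:e]
#4=a depends on [2:i, 3:e]
#5=a depends on [4:a]
#6=e depends on [5:a]
#7=i depends on [5:a]
#8=i depends on [7:i]
#9=i depends on [8:i]
#10=i depends on [9:i]
sources: [0:e, 2:i]
N(rest) = Σ N(rest − s) over sources s of rest; N(one piece) = 1:
  size 1 → [6]=1  [10]=1
  size 2 → [6,10]=2  [9,10]=1
  size 3 → [6,9,10]=3  [8,9,10]=1
  size 4 → [6,8,9,10]=4  [7,8,9,10]=1
  size 5 → [6,7,8,9,10]=5
  size 6 → [5,6,7,8,9,10]=5
  size 7 → [4,5,6,7,8,9,10]=5
  size 8 → [2,4,5,6,7,8,9,10]=5  [3,4,5,6,7,8,9,10]=5
  size 9 → [1,3,4,5,6,7,8,9,10]=5  [2,3,4,5,6,7,8,9,10]=10
  first=0(e) contributes 15
  first=2(i) contributes 5
|[w]| = 20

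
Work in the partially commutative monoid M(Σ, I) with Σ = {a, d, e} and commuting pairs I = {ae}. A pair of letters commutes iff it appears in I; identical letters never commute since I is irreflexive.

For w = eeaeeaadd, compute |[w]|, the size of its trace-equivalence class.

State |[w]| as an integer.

35

piece 0:e — minimal
piece 1:e rests on {0:e}
piece 2:a — minimal
piece 3:e rests on {1:e}
piece 4:e rests on {3:e}
piece 5:a rests on {2:a}
piece 6:a rests on {5:a}
piece 7:d rests on {4:e, 6:a}
piece 8:d rests on {7:d}
minimal pieces: {0:e, 2:a}
ways to finish when only these pieces remain (= sum over removing one remaining piece with nothing left below it):
  1 left: {8}→1
  2 left: {7,8}→1
  3 left: {4,7,8}→1  {6,7,8}→1
  4 left: {3,4,7,8}→1  {4,6,7,8}→2  {5,6,7,8}→1
  5 left: {1,3,4,7,8}→1  {2,5,6,7,8}→1  {3,4,6,7,8}→3  {4,5,6,7,8}→3
  6 left: {0,1,3,4,7,8}→1  {1,3,4,6,7,8}→4  {2,4,5,6,7,8}→4  {3,4,5,6,7,8}→6
  7 left: {0,1,3,4,6,7,8}→5  {1,3,4,5,6,7,8}→10  {2,3,4,5,6,7,8}→10
  placing 0:e first → 20 extensions
  placing 2:a first → 15 extensions
total linear extensions = 35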